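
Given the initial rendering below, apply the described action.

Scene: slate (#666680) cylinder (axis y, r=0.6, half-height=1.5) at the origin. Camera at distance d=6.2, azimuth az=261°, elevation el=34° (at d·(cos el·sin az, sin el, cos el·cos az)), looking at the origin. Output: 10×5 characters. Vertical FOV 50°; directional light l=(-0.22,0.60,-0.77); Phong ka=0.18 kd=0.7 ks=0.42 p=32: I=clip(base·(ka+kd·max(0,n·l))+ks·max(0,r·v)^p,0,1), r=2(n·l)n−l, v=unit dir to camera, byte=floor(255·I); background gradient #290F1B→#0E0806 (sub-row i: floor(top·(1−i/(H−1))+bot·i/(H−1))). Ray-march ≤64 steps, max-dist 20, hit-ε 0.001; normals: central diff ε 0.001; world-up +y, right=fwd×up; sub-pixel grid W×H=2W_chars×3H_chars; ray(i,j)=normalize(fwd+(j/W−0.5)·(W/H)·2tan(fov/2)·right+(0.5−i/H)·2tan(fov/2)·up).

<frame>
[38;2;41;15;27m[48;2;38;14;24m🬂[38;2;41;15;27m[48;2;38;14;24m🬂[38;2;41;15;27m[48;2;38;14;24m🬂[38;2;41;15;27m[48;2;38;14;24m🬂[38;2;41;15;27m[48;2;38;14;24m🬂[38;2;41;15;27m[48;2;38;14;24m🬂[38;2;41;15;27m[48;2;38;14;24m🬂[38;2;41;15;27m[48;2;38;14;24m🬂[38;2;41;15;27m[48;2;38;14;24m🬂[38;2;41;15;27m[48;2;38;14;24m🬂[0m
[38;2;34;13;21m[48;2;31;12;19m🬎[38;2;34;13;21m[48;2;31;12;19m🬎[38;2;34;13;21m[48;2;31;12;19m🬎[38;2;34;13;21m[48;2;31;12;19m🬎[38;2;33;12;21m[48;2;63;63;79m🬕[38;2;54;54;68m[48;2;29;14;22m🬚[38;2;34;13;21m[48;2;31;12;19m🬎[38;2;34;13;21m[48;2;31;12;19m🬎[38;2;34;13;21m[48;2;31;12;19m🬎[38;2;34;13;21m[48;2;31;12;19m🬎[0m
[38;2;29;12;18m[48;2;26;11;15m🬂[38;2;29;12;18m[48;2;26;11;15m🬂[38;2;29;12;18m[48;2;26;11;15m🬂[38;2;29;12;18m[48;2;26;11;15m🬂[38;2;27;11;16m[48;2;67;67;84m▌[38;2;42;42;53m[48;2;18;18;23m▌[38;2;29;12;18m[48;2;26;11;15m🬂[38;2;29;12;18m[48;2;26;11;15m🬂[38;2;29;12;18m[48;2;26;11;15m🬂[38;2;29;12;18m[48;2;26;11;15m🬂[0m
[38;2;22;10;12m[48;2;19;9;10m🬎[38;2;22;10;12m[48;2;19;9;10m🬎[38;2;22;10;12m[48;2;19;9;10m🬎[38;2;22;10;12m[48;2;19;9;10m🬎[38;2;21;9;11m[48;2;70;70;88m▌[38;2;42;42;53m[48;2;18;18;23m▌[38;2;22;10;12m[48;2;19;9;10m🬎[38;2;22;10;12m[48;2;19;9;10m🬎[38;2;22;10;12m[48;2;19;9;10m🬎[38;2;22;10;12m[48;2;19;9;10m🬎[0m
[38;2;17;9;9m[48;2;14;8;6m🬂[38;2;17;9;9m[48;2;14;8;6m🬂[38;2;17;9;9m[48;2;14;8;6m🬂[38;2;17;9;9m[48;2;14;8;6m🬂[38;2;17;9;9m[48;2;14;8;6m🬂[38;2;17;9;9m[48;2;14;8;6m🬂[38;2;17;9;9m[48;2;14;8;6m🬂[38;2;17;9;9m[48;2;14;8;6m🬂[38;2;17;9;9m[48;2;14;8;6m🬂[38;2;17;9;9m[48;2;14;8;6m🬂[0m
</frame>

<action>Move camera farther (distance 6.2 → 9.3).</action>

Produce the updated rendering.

<frame>
[38;2;41;15;27m[48;2;38;14;24m🬂[38;2;41;15;27m[48;2;38;14;24m🬂[38;2;41;15;27m[48;2;38;14;24m🬂[38;2;41;15;27m[48;2;38;14;24m🬂[38;2;41;15;27m[48;2;38;14;24m🬂[38;2;41;15;27m[48;2;38;14;24m🬂[38;2;41;15;27m[48;2;38;14;24m🬂[38;2;41;15;27m[48;2;38;14;24m🬂[38;2;41;15;27m[48;2;38;14;24m🬂[38;2;41;15;27m[48;2;38;14;24m🬂[0m
[38;2;34;13;21m[48;2;31;12;19m🬎[38;2;34;13;21m[48;2;31;12;19m🬎[38;2;34;13;21m[48;2;31;12;19m🬎[38;2;34;13;21m[48;2;31;12;19m🬎[38;2;33;12;21m[48;2;61;61;76m🬝[38;2;34;13;21m[48;2;61;61;76m🬎[38;2;34;13;21m[48;2;31;12;19m🬎[38;2;34;13;21m[48;2;31;12;19m🬎[38;2;34;13;21m[48;2;31;12;19m🬎[38;2;34;13;21m[48;2;31;12;19m🬎[0m
[38;2;29;12;18m[48;2;26;11;15m🬂[38;2;29;12;18m[48;2;26;11;15m🬂[38;2;29;12;18m[48;2;26;11;15m🬂[38;2;29;12;18m[48;2;26;11;15m🬂[38;2;74;74;93m[48;2;27;11;16m▐[38;2;42;42;53m[48;2;18;18;23m▌[38;2;29;12;18m[48;2;26;11;15m🬂[38;2;29;12;18m[48;2;26;11;15m🬂[38;2;29;12;18m[48;2;26;11;15m🬂[38;2;29;12;18m[48;2;26;11;15m🬂[0m
[38;2;22;10;12m[48;2;19;9;10m🬎[38;2;22;10;12m[48;2;19;9;10m🬎[38;2;22;10;12m[48;2;19;9;10m🬎[38;2;22;10;12m[48;2;19;9;10m🬎[38;2;22;10;12m[48;2;19;9;10m🬎[38;2;42;42;53m[48;2;20;9;11m🬄[38;2;22;10;12m[48;2;19;9;10m🬎[38;2;22;10;12m[48;2;19;9;10m🬎[38;2;22;10;12m[48;2;19;9;10m🬎[38;2;22;10;12m[48;2;19;9;10m🬎[0m
[38;2;17;9;9m[48;2;14;8;6m🬂[38;2;17;9;9m[48;2;14;8;6m🬂[38;2;17;9;9m[48;2;14;8;6m🬂[38;2;17;9;9m[48;2;14;8;6m🬂[38;2;17;9;9m[48;2;14;8;6m🬂[38;2;17;9;9m[48;2;14;8;6m🬂[38;2;17;9;9m[48;2;14;8;6m🬂[38;2;17;9;9m[48;2;14;8;6m🬂[38;2;17;9;9m[48;2;14;8;6m🬂[38;2;17;9;9m[48;2;14;8;6m🬂[0m
</frame>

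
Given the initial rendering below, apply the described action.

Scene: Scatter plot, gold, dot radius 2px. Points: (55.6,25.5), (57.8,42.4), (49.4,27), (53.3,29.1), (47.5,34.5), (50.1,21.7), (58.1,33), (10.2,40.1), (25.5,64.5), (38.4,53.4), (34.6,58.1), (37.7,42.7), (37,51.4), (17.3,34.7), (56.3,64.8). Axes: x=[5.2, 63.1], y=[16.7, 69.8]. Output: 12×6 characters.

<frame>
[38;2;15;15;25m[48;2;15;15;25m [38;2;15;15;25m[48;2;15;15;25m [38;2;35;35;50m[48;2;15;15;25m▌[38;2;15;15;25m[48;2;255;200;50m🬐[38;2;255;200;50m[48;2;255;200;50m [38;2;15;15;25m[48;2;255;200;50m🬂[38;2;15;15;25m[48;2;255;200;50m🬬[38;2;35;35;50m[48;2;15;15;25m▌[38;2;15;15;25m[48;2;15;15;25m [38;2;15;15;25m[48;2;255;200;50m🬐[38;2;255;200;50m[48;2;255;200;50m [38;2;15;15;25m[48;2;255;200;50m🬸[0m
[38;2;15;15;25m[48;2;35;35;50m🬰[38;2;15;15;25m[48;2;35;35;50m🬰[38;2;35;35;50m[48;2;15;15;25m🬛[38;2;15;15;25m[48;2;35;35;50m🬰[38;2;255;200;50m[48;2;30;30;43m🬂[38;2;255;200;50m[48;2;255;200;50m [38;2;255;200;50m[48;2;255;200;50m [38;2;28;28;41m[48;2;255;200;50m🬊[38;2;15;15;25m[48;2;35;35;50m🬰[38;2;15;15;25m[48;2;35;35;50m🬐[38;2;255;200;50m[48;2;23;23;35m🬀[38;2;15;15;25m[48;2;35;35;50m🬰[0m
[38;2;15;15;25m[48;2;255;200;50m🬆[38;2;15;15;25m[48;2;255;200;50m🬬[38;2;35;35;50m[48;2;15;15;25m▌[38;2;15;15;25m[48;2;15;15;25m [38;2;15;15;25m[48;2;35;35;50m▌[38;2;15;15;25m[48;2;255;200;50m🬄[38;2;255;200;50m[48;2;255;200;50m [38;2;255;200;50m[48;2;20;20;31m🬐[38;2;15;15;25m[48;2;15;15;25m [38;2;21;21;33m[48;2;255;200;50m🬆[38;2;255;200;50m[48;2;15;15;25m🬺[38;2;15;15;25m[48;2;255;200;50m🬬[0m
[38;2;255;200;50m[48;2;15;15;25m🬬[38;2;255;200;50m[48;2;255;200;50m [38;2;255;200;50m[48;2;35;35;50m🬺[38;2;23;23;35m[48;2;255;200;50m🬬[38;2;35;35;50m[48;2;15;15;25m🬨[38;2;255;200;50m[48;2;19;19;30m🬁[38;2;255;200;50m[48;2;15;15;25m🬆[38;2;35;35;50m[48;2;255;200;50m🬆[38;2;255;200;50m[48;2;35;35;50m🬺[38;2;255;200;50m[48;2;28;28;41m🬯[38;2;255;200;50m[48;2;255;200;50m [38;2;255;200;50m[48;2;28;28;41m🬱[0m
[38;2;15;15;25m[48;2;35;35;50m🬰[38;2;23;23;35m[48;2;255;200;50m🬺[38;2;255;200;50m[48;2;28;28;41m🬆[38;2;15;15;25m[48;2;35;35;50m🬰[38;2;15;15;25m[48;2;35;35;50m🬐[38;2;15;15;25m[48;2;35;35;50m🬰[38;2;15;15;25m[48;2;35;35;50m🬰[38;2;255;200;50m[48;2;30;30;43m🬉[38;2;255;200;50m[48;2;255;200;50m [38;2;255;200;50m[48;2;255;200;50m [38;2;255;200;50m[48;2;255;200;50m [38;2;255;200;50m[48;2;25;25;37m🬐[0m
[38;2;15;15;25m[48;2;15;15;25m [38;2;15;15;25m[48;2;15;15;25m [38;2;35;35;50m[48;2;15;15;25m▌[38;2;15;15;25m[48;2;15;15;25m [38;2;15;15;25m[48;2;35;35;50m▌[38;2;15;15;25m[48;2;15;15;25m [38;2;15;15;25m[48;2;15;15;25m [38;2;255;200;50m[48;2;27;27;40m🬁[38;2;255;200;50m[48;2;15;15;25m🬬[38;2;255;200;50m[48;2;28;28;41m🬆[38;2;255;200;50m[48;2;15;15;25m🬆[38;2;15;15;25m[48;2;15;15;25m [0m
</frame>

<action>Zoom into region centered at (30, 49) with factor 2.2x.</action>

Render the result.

<frame>
[38;2;15;15;25m[48;2;15;15;25m [38;2;15;15;25m[48;2;15;15;25m [38;2;35;35;50m[48;2;15;15;25m▌[38;2;15;15;25m[48;2;15;15;25m [38;2;15;15;25m[48;2;35;35;50m▌[38;2;15;15;25m[48;2;15;15;25m [38;2;15;15;25m[48;2;255;200;50m🬝[38;2;35;35;50m[48;2;255;200;50m🬀[38;2;15;15;25m[48;2;255;200;50m🬊[38;2;15;15;25m[48;2;35;35;50m▌[38;2;15;15;25m[48;2;15;15;25m [38;2;15;15;25m[48;2;15;15;25m [0m
[38;2;15;15;25m[48;2;35;35;50m🬰[38;2;15;15;25m[48;2;35;35;50m🬰[38;2;35;35;50m[48;2;15;15;25m🬛[38;2;15;15;25m[48;2;35;35;50m🬰[38;2;15;15;25m[48;2;35;35;50m🬐[38;2;15;15;25m[48;2;35;35;50m🬰[38;2;15;15;25m[48;2;35;35;50m🬰[38;2;255;200;50m[48;2;28;28;41m🬊[38;2;255;200;50m[48;2;25;25;37m🬶[38;2;255;200;50m[48;2;35;35;50m🬺[38;2;23;23;35m[48;2;255;200;50m🬬[38;2;15;15;25m[48;2;35;35;50m🬰[0m
[38;2;15;15;25m[48;2;15;15;25m [38;2;15;15;25m[48;2;15;15;25m [38;2;35;35;50m[48;2;15;15;25m▌[38;2;15;15;25m[48;2;15;15;25m [38;2;15;15;25m[48;2;35;35;50m▌[38;2;15;15;25m[48;2;15;15;25m [38;2;15;15;25m[48;2;15;15;25m [38;2;255;200;50m[48;2;27;27;40m🬁[38;2;255;200;50m[48;2;15;15;25m🬬[38;2;255;200;50m[48;2;28;28;41m🬆[38;2;15;15;25m[48;2;15;15;25m [38;2;15;15;25m[48;2;15;15;25m [0m
[38;2;35;35;50m[48;2;15;15;25m🬂[38;2;35;35;50m[48;2;15;15;25m🬂[38;2;35;35;50m[48;2;15;15;25m🬕[38;2;35;35;50m[48;2;15;15;25m🬂[38;2;35;35;50m[48;2;15;15;25m🬨[38;2;35;35;50m[48;2;15;15;25m🬂[38;2;35;35;50m[48;2;15;15;25m🬂[38;2;35;35;50m[48;2;15;15;25m🬕[38;2;23;23;35m[48;2;255;200;50m🬝[38;2;35;35;50m[48;2;255;200;50m🬊[38;2;35;35;50m[48;2;15;15;25m🬂[38;2;35;35;50m[48;2;15;15;25m🬂[0m
[38;2;15;15;25m[48;2;35;35;50m🬰[38;2;15;15;25m[48;2;35;35;50m🬰[38;2;35;35;50m[48;2;15;15;25m🬛[38;2;15;15;25m[48;2;35;35;50m🬰[38;2;15;15;25m[48;2;35;35;50m🬐[38;2;15;15;25m[48;2;35;35;50m🬰[38;2;15;15;25m[48;2;35;35;50m🬰[38;2;35;35;50m[48;2;15;15;25m🬛[38;2;255;200;50m[48;2;21;21;33m🬊[38;2;255;200;50m[48;2;35;35;50m🬝[38;2;255;200;50m[48;2;23;23;35m🬀[38;2;15;15;25m[48;2;35;35;50m🬰[0m
[38;2;15;15;25m[48;2;15;15;25m [38;2;15;15;25m[48;2;15;15;25m [38;2;35;35;50m[48;2;15;15;25m▌[38;2;15;15;25m[48;2;15;15;25m [38;2;15;15;25m[48;2;35;35;50m▌[38;2;15;15;25m[48;2;15;15;25m [38;2;15;15;25m[48;2;15;15;25m [38;2;35;35;50m[48;2;15;15;25m▌[38;2;15;15;25m[48;2;15;15;25m [38;2;15;15;25m[48;2;35;35;50m▌[38;2;15;15;25m[48;2;15;15;25m [38;2;15;15;25m[48;2;15;15;25m [0m
</frame>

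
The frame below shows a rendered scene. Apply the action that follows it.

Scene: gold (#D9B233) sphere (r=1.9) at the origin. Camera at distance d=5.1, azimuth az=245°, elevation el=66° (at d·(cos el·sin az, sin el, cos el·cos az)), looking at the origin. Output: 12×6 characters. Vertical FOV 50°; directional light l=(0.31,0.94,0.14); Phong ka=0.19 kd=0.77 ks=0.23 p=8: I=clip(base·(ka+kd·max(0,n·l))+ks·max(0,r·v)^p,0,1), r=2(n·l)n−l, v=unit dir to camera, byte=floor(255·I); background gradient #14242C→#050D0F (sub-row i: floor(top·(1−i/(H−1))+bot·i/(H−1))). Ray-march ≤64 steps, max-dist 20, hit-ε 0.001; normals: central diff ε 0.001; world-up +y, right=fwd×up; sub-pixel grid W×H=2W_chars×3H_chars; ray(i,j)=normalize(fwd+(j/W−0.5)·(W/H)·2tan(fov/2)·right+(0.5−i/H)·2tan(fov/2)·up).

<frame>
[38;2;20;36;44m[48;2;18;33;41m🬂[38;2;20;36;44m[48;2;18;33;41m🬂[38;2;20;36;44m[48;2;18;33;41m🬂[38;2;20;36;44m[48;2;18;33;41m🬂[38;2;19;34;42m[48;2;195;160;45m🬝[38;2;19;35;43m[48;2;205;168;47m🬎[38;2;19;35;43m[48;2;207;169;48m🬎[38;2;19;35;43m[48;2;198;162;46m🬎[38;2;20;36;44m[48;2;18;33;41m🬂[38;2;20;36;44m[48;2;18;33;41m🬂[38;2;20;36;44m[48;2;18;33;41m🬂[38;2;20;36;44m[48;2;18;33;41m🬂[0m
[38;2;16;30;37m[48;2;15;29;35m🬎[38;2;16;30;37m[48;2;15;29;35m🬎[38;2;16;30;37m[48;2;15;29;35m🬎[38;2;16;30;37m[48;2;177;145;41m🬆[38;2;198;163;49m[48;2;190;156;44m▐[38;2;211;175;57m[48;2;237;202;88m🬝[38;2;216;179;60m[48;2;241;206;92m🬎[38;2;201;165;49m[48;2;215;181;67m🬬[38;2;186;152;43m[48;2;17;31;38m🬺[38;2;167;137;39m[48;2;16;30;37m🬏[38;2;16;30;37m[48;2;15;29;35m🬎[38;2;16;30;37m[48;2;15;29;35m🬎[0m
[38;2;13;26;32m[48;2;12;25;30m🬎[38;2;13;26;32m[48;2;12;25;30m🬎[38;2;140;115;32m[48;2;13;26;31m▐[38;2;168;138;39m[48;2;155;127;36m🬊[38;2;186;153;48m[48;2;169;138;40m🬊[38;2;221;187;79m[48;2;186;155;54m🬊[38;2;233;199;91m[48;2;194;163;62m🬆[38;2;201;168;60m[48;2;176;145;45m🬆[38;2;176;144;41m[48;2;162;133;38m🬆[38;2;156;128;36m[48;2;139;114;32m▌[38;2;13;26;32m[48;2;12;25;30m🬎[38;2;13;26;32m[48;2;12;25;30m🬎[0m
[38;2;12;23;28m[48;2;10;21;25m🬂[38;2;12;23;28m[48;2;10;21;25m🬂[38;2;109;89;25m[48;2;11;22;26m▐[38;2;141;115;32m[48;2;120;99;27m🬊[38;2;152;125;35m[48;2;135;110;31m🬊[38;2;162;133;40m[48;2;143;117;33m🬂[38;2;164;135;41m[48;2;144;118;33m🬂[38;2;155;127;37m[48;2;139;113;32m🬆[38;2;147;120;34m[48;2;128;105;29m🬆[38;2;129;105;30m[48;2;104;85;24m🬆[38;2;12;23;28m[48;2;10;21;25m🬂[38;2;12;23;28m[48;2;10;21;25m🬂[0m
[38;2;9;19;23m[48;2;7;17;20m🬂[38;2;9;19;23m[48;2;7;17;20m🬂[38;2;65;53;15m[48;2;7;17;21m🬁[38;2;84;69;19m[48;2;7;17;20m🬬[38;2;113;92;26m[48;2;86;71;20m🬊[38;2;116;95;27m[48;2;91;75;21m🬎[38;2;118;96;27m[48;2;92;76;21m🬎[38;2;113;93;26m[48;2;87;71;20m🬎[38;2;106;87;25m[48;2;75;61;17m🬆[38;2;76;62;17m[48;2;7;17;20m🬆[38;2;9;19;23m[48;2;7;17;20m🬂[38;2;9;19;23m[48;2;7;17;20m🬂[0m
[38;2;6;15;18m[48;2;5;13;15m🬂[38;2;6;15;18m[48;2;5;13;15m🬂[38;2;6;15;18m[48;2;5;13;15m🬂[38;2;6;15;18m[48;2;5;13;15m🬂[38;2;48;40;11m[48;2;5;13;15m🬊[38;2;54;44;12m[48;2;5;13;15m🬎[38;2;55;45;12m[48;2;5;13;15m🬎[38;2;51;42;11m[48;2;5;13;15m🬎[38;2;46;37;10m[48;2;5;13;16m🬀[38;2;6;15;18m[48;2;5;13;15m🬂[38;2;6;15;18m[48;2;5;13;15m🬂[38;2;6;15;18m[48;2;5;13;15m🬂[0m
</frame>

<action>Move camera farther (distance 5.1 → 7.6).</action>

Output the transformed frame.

<frame>
[38;2;20;36;44m[48;2;18;33;41m🬂[38;2;20;36;44m[48;2;18;33;41m🬂[38;2;20;36;44m[48;2;18;33;41m🬂[38;2;20;36;44m[48;2;18;33;41m🬂[38;2;20;36;44m[48;2;18;33;41m🬂[38;2;20;36;44m[48;2;18;33;41m🬂[38;2;20;36;44m[48;2;18;33;41m🬂[38;2;20;36;44m[48;2;18;33;41m🬂[38;2;20;36;44m[48;2;18;33;41m🬂[38;2;20;36;44m[48;2;18;33;41m🬂[38;2;20;36;44m[48;2;18;33;41m🬂[38;2;20;36;44m[48;2;18;33;41m🬂[0m
[38;2;16;30;37m[48;2;15;29;35m🬎[38;2;16;30;37m[48;2;15;29;35m🬎[38;2;16;30;37m[48;2;15;29;35m🬎[38;2;16;30;37m[48;2;15;29;35m🬎[38;2;16;30;37m[48;2;15;29;35m🬎[38;2;16;30;37m[48;2;201;165;47m🬎[38;2;16;30;37m[48;2;207;170;48m🬎[38;2;196;161;46m[48;2;16;30;37m🬏[38;2;16;30;37m[48;2;15;29;35m🬎[38;2;16;30;37m[48;2;15;29;35m🬎[38;2;16;30;37m[48;2;15;29;35m🬎[38;2;16;30;37m[48;2;15;29;35m🬎[0m
[38;2;13;26;32m[48;2;12;25;30m🬎[38;2;13;26;32m[48;2;12;25;30m🬎[38;2;13;26;32m[48;2;12;25;30m🬎[38;2;13;26;32m[48;2;12;25;30m🬎[38;2;14;27;33m[48;2;165;135;38m🬀[38;2;222;187;72m[48;2;190;157;50m🬉[38;2;236;201;86m[48;2;206;173;65m🬌[38;2;190;156;46m[48;2;171;140;41m🬆[38;2;151;123;35m[48;2;13;26;32m🬓[38;2;13;26;32m[48;2;12;25;30m🬎[38;2;13;26;32m[48;2;12;25;30m🬎[38;2;13;26;32m[48;2;12;25;30m🬎[0m
[38;2;12;23;28m[48;2;10;21;25m🬂[38;2;12;23;28m[48;2;10;21;25m🬂[38;2;12;23;28m[48;2;10;21;25m🬂[38;2;12;23;28m[48;2;10;21;25m🬂[38;2;133;109;31m[48;2;94;77;21m🬊[38;2;152;125;36m[48;2;121;99;28m🬊[38;2;156;128;38m[48;2;124;102;29m🬆[38;2;145;118;33m[48;2;111;91;26m🬆[38;2;103;84;24m[48;2;11;22;26m▌[38;2;12;23;28m[48;2;10;21;25m🬂[38;2;12;23;28m[48;2;10;21;25m🬂[38;2;12;23;28m[48;2;10;21;25m🬂[0m
[38;2;9;19;23m[48;2;7;17;20m🬂[38;2;9;19;23m[48;2;7;17;20m🬂[38;2;9;19;23m[48;2;7;17;20m🬂[38;2;9;19;23m[48;2;7;17;20m🬂[38;2;64;52;15m[48;2;7;17;21m🬁[38;2;83;68;19m[48;2;25;26;15m🬂[38;2;76;62;17m[48;2;20;24;17m🬆[38;2;71;58;16m[48;2;15;21;17m🬂[38;2;9;19;23m[48;2;7;17;20m🬂[38;2;9;19;23m[48;2;7;17;20m🬂[38;2;9;19;23m[48;2;7;17;20m🬂[38;2;9;19;23m[48;2;7;17;20m🬂[0m
[38;2;6;15;18m[48;2;5;13;15m🬂[38;2;6;15;18m[48;2;5;13;15m🬂[38;2;6;15;18m[48;2;5;13;15m🬂[38;2;6;15;18m[48;2;5;13;15m🬂[38;2;6;15;18m[48;2;5;13;15m🬂[38;2;6;15;18m[48;2;5;13;15m🬂[38;2;6;15;18m[48;2;5;13;15m🬂[38;2;6;15;18m[48;2;5;13;15m🬂[38;2;6;15;18m[48;2;5;13;15m🬂[38;2;6;15;18m[48;2;5;13;15m🬂[38;2;6;15;18m[48;2;5;13;15m🬂[38;2;6;15;18m[48;2;5;13;15m🬂[0m
</frame>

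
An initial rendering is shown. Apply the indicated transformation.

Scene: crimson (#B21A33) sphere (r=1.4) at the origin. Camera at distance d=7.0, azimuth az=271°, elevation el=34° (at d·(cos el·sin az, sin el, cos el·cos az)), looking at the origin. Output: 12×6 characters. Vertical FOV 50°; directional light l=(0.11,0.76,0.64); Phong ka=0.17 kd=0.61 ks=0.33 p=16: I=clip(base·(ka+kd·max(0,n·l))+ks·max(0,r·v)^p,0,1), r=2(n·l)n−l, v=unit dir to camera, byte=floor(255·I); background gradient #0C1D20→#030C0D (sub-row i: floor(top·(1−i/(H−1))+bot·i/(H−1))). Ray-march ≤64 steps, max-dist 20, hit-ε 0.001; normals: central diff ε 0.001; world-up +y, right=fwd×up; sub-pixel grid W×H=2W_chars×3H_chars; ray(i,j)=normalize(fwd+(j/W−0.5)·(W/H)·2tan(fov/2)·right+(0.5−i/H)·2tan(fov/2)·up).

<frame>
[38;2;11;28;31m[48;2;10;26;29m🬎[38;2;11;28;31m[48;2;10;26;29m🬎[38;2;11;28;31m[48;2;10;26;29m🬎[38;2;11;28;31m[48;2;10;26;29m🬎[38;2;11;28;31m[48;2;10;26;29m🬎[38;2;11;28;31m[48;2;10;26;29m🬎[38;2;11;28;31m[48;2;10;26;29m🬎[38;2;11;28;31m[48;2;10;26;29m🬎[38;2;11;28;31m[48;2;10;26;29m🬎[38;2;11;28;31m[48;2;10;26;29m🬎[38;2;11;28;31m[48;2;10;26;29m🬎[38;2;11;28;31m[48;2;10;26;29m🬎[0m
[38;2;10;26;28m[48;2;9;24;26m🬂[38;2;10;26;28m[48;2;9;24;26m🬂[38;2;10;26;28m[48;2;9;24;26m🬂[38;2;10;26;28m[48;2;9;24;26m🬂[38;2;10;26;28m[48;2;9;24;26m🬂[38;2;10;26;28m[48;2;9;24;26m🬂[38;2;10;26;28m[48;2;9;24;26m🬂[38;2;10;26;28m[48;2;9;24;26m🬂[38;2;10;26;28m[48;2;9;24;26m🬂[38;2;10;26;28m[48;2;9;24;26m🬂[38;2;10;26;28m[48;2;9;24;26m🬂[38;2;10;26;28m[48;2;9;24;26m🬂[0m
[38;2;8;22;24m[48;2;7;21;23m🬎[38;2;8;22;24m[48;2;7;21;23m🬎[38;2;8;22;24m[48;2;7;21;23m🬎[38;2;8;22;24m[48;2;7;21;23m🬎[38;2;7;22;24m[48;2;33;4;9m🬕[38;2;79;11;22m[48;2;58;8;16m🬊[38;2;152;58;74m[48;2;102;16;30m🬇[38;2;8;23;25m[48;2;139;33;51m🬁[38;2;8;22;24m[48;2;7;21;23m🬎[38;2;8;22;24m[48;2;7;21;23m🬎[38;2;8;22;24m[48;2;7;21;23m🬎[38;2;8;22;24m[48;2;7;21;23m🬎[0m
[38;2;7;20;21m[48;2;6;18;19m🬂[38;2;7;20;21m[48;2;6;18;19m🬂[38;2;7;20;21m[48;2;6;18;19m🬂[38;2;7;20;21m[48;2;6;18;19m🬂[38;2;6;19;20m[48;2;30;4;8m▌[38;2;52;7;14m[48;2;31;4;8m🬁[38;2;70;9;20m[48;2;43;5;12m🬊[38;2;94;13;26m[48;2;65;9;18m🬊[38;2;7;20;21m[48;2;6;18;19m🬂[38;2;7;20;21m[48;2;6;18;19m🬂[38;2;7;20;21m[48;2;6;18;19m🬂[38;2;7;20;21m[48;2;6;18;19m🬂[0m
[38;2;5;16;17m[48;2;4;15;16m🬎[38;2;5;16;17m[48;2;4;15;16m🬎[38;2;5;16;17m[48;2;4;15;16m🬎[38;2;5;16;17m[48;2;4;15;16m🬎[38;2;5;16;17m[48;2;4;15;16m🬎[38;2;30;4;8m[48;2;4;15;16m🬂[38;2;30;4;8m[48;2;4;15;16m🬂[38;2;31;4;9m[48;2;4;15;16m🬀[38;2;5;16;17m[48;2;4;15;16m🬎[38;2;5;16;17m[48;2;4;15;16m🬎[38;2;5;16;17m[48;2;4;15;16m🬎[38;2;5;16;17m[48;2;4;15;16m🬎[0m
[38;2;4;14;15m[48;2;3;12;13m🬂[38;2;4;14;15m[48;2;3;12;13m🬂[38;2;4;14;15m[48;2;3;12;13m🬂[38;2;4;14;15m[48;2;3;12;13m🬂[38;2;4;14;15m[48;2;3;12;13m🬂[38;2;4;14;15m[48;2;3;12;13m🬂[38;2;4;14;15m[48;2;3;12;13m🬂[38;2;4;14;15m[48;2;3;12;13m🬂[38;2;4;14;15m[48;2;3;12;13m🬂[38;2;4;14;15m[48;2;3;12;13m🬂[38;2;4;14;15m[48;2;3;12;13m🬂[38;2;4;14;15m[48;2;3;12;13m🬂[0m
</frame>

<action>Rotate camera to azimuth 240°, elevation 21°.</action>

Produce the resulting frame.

<frame>
[38;2;11;28;31m[48;2;10;26;29m🬎[38;2;11;28;31m[48;2;10;26;29m🬎[38;2;11;28;31m[48;2;10;26;29m🬎[38;2;11;28;31m[48;2;10;26;29m🬎[38;2;11;28;31m[48;2;10;26;29m🬎[38;2;11;28;31m[48;2;10;26;29m🬎[38;2;11;28;31m[48;2;10;26;29m🬎[38;2;11;28;31m[48;2;10;26;29m🬎[38;2;11;28;31m[48;2;10;26;29m🬎[38;2;11;28;31m[48;2;10;26;29m🬎[38;2;11;28;31m[48;2;10;26;29m🬎[38;2;11;28;31m[48;2;10;26;29m🬎[0m
[38;2;10;26;28m[48;2;9;24;26m🬂[38;2;10;26;28m[48;2;9;24;26m🬂[38;2;10;26;28m[48;2;9;24;26m🬂[38;2;10;26;28m[48;2;9;24;26m🬂[38;2;10;26;28m[48;2;9;24;26m🬂[38;2;10;26;28m[48;2;9;24;26m🬂[38;2;10;26;28m[48;2;9;24;26m🬂[38;2;10;26;28m[48;2;9;24;26m🬂[38;2;10;26;28m[48;2;9;24;26m🬂[38;2;10;26;28m[48;2;9;24;26m🬂[38;2;10;26;28m[48;2;9;24;26m🬂[38;2;10;26;28m[48;2;9;24;26m🬂[0m
[38;2;8;22;24m[48;2;7;21;23m🬎[38;2;8;22;24m[48;2;7;21;23m🬎[38;2;8;22;24m[48;2;7;21;23m🬎[38;2;8;22;24m[48;2;7;21;23m🬎[38;2;7;22;24m[48;2;30;4;8m🬕[38;2;66;9;18m[48;2;36;4;9m🬂[38;2;154;73;86m[48;2;61;10;19m🬁[38;2;107;26;39m[48;2;35;16;21m🬪[38;2;8;22;24m[48;2;7;21;23m🬎[38;2;8;22;24m[48;2;7;21;23m🬎[38;2;8;22;24m[48;2;7;21;23m🬎[38;2;8;22;24m[48;2;7;21;23m🬎[0m
[38;2;7;20;21m[48;2;6;18;19m🬂[38;2;7;20;21m[48;2;6;18;19m🬂[38;2;7;20;21m[48;2;6;18;19m🬂[38;2;7;20;21m[48;2;6;18;19m🬂[38;2;6;19;20m[48;2;30;4;8m▌[38;2;30;4;8m[48;2;30;4;8m [38;2;30;4;8m[48;2;30;4;8m [38;2;56;8;16m[48;2;33;4;9m🬁[38;2;7;20;21m[48;2;6;18;19m🬂[38;2;7;20;21m[48;2;6;18;19m🬂[38;2;7;20;21m[48;2;6;18;19m🬂[38;2;7;20;21m[48;2;6;18;19m🬂[0m
[38;2;5;16;17m[48;2;4;15;16m🬎[38;2;5;16;17m[48;2;4;15;16m🬎[38;2;5;16;17m[48;2;4;15;16m🬎[38;2;5;16;17m[48;2;4;15;16m🬎[38;2;5;16;17m[48;2;4;15;16m🬎[38;2;30;4;8m[48;2;4;15;16m🬂[38;2;30;4;8m[48;2;4;15;16m🬂[38;2;30;4;8m[48;2;4;15;16m🬀[38;2;5;16;17m[48;2;4;15;16m🬎[38;2;5;16;17m[48;2;4;15;16m🬎[38;2;5;16;17m[48;2;4;15;16m🬎[38;2;5;16;17m[48;2;4;15;16m🬎[0m
[38;2;4;14;15m[48;2;3;12;13m🬂[38;2;4;14;15m[48;2;3;12;13m🬂[38;2;4;14;15m[48;2;3;12;13m🬂[38;2;4;14;15m[48;2;3;12;13m🬂[38;2;4;14;15m[48;2;3;12;13m🬂[38;2;4;14;15m[48;2;3;12;13m🬂[38;2;4;14;15m[48;2;3;12;13m🬂[38;2;4;14;15m[48;2;3;12;13m🬂[38;2;4;14;15m[48;2;3;12;13m🬂[38;2;4;14;15m[48;2;3;12;13m🬂[38;2;4;14;15m[48;2;3;12;13m🬂[38;2;4;14;15m[48;2;3;12;13m🬂[0m
</frame>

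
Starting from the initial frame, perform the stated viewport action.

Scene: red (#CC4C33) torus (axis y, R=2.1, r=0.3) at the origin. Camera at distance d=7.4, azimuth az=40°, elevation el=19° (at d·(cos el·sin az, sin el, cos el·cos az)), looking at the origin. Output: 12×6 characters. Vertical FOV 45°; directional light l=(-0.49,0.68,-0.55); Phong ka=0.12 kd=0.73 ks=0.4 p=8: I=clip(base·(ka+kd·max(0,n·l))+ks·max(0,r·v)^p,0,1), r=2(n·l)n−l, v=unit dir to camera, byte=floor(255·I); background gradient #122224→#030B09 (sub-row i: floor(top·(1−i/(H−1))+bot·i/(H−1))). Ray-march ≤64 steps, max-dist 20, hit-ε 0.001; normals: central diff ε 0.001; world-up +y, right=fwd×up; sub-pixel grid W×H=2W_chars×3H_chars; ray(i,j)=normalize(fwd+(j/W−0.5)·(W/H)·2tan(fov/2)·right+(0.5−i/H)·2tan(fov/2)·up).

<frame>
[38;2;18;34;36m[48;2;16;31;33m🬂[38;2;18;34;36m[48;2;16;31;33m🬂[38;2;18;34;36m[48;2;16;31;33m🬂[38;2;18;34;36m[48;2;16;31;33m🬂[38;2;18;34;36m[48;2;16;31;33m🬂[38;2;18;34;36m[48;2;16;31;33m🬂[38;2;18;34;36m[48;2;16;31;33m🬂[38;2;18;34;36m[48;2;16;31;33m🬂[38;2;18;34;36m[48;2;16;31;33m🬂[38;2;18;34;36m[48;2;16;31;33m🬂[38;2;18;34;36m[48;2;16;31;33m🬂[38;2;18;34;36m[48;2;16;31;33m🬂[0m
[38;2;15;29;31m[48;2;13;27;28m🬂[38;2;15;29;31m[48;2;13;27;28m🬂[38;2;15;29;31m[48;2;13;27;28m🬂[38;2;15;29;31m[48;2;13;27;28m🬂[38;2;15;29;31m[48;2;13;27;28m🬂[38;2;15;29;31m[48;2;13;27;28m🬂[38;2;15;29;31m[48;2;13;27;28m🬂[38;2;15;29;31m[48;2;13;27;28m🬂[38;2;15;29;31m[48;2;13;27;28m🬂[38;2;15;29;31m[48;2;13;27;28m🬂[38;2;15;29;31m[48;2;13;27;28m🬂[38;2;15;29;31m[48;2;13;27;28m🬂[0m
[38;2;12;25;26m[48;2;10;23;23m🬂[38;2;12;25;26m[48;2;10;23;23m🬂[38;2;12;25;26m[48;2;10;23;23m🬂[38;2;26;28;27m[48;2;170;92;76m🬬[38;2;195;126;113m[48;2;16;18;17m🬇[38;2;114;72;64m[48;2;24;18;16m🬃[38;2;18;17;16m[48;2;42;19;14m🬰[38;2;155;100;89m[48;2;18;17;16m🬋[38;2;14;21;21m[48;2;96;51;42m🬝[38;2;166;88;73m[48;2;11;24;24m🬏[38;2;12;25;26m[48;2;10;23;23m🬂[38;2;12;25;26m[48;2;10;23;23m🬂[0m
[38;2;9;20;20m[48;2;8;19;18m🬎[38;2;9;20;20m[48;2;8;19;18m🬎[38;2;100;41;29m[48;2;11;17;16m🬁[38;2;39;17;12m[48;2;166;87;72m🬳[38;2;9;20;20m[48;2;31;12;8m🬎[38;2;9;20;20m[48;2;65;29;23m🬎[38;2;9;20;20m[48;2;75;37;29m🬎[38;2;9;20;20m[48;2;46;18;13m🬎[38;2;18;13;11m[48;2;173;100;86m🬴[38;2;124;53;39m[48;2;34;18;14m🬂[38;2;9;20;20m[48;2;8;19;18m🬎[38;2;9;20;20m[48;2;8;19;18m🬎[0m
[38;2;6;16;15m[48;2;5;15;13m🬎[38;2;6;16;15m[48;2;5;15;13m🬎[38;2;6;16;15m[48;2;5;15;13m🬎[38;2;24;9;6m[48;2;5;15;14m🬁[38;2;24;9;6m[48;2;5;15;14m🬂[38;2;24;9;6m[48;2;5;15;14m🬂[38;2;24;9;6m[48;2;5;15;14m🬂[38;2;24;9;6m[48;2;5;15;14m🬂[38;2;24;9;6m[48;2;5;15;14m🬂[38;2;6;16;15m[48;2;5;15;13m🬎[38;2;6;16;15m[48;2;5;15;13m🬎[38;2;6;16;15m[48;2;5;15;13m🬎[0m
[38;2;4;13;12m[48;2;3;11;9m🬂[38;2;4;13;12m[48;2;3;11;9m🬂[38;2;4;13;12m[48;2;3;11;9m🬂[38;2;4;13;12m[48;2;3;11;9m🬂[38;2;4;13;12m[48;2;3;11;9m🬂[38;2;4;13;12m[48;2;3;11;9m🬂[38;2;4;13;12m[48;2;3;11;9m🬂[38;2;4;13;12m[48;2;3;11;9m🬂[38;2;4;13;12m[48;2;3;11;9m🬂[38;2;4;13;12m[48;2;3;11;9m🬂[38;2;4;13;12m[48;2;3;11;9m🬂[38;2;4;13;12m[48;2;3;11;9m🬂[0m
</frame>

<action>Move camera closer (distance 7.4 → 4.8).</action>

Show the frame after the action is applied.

<frame>
[38;2;18;34;36m[48;2;16;31;33m🬂[38;2;18;34;36m[48;2;16;31;33m🬂[38;2;18;34;36m[48;2;16;31;33m🬂[38;2;18;34;36m[48;2;16;31;33m🬂[38;2;18;34;36m[48;2;16;31;33m🬂[38;2;18;34;36m[48;2;16;31;33m🬂[38;2;18;34;36m[48;2;16;31;33m🬂[38;2;18;34;36m[48;2;16;31;33m🬂[38;2;18;34;36m[48;2;16;31;33m🬂[38;2;18;34;36m[48;2;16;31;33m🬂[38;2;18;34;36m[48;2;16;31;33m🬂[38;2;18;34;36m[48;2;16;31;33m🬂[0m
[38;2;15;29;31m[48;2;13;27;28m🬂[38;2;15;29;31m[48;2;13;27;28m🬂[38;2;15;29;31m[48;2;13;27;28m🬂[38;2;15;29;31m[48;2;13;27;28m🬂[38;2;15;29;31m[48;2;13;27;28m🬂[38;2;15;29;31m[48;2;13;27;28m🬂[38;2;15;29;31m[48;2;13;27;28m🬂[38;2;15;29;31m[48;2;13;27;28m🬂[38;2;15;29;31m[48;2;13;27;28m🬂[38;2;15;29;31m[48;2;13;27;28m🬂[38;2;15;29;31m[48;2;13;27;28m🬂[38;2;15;29;31m[48;2;13;27;28m🬂[0m
[38;2;12;25;26m[48;2;10;23;23m🬂[38;2;11;24;25m[48;2;166;92;78m🬎[38;2;170;106;93m[48;2;31;23;21m🬋[38;2;19;15;14m[48;2;56;27;21m🬸[38;2;168;94;79m[48;2;18;15;13m🬁[38;2;185;130;120m[48;2;17;16;14m🬂[38;2;167;118;108m[48;2;17;16;14m🬂[38;2;181;115;101m[48;2;17;16;14m🬂[38;2;12;25;26m[48;2;24;9;6m🬂[38;2;177;121;110m[48;2;27;19;17m🬇[38;2;30;28;27m[48;2;175;102;88m🬙[38;2;153;73;58m[48;2;11;24;24m🬏[0m
[38;2;38;18;14m[48;2;122;53;39m🬲[38;2;154;73;57m[48;2;103;45;33m🬪[38;2;165;80;64m[48;2;14;15;14m🬏[38;2;9;20;20m[48;2;8;19;18m🬎[38;2;9;20;20m[48;2;8;19;18m🬎[38;2;9;20;20m[48;2;8;19;18m🬎[38;2;9;20;20m[48;2;8;19;18m🬎[38;2;9;20;20m[48;2;8;19;18m🬎[38;2;9;20;20m[48;2;8;19;18m🬎[38;2;8;19;19m[48;2;24;9;6m🬺[38;2;16;14;13m[48;2;141;63;47m🬄[38;2;148;68;52m[48;2;87;36;26m🬆[0m
[38;2;24;9;6m[48;2;5;15;13m🬊[38;2;54;21;14m[48;2;25;9;6m🬁[38;2;96;47;38m[48;2;24;9;6m🬂[38;2;175;109;96m[48;2;31;11;7m🬂[38;2;190;110;95m[48;2;40;15;10m🬂[38;2;162;73;55m[48;2;46;19;14m🬂[38;2;157;65;47m[48;2;47;20;15m🬂[38;2;173;88;71m[48;2;42;17;12m🬂[38;2;188;115;101m[48;2;35;13;8m🬂[38;2;129;71;60m[48;2;26;9;6m🬂[38;2;63;25;18m[48;2;24;9;6m🬂[38;2;25;9;6m[48;2;5;15;13m🬝[0m
[38;2;4;13;12m[48;2;3;11;9m🬂[38;2;4;13;12m[48;2;3;11;9m🬂[38;2;24;9;6m[48;2;3;11;9m🬂[38;2;24;9;6m[48;2;3;11;9m🬎[38;2;24;9;6m[48;2;3;11;9m🬎[38;2;24;9;6m[48;2;3;11;9m🬎[38;2;24;9;6m[48;2;3;11;9m🬎[38;2;24;9;6m[48;2;3;11;9m🬎[38;2;24;9;6m[48;2;3;11;9m🬎[38;2;24;9;6m[48;2;3;11;9m🬆[38;2;24;9;6m[48;2;3;11;10m🬀[38;2;4;13;12m[48;2;3;11;9m🬂[0m
</frame>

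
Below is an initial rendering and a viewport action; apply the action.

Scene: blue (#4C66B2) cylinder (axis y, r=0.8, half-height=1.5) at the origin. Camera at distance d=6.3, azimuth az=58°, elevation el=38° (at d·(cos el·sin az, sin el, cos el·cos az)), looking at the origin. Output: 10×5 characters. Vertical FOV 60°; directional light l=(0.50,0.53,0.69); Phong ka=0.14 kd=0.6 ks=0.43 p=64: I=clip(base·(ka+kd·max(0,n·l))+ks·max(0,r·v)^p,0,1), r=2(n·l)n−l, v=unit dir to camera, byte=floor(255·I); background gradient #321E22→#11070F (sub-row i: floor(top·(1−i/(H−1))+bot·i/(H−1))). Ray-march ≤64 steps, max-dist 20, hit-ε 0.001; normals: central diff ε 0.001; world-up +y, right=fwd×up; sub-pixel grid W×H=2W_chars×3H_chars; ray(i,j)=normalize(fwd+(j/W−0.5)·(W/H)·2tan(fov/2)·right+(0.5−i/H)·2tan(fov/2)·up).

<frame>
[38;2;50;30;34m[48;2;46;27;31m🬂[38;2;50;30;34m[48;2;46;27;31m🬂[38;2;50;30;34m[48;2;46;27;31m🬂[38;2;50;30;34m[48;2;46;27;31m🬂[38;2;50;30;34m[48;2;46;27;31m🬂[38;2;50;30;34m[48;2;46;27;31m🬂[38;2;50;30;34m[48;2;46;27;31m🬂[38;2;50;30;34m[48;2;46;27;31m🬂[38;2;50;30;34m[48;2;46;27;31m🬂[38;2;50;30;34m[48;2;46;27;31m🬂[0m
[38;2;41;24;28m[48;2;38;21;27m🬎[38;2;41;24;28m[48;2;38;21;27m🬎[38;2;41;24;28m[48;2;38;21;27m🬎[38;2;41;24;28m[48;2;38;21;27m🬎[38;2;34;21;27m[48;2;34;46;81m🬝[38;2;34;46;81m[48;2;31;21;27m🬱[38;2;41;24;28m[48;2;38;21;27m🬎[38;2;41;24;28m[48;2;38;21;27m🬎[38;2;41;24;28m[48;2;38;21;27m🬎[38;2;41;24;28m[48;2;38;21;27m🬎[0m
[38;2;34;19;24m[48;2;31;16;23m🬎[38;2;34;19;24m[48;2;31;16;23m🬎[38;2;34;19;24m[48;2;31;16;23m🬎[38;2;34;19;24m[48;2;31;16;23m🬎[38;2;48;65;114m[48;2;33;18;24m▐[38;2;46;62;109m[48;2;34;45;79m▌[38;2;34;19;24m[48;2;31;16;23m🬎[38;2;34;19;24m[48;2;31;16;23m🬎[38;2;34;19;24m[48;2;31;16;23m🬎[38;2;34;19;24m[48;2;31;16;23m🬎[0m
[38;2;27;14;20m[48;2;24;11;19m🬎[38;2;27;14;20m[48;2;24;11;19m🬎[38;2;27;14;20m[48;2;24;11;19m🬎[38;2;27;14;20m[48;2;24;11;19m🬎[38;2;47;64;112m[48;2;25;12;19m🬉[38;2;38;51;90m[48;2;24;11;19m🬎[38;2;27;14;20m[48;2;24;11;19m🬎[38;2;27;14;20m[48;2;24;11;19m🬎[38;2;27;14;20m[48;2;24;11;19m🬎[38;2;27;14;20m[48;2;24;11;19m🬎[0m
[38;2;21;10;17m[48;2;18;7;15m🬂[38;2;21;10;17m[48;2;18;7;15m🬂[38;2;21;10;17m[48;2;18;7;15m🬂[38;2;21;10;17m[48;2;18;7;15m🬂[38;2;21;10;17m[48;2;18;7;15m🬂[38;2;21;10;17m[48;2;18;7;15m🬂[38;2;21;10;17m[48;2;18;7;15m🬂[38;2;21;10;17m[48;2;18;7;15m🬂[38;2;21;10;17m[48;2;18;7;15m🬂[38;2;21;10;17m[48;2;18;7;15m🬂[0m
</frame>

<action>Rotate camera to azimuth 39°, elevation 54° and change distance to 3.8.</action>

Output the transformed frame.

<frame>
[38;2;50;30;34m[48;2;46;27;31m🬂[38;2;50;30;34m[48;2;46;27;31m🬂[38;2;50;30;34m[48;2;46;27;31m🬂[38;2;47;28;32m[48;2;34;46;81m🬝[38;2;48;29;33m[48;2;34;46;81m🬎[38;2;39;25;31m[48;2;34;46;81m🬎[38;2;48;29;33m[48;2;34;46;81m🬎[38;2;50;30;34m[48;2;46;27;31m🬂[38;2;50;30;34m[48;2;46;27;31m🬂[38;2;50;30;34m[48;2;46;27;31m🬂[0m
[38;2;41;24;28m[48;2;38;21;27m🬎[38;2;41;24;28m[48;2;38;21;27m🬎[38;2;41;24;28m[48;2;38;21;27m🬎[38;2;34;46;81m[48;2;28;22;34m🬫[38;2;34;46;81m[48;2;34;46;81m [38;2;34;46;81m[48;2;34;46;81m [38;2;34;46;81m[48;2;34;46;81m [38;2;34;21;28m[48;2;34;46;81m🬸[38;2;41;24;28m[48;2;38;21;27m🬎[38;2;41;24;28m[48;2;38;21;27m🬎[0m
[38;2;34;19;24m[48;2;31;16;23m🬎[38;2;34;19;24m[48;2;31;16;23m🬎[38;2;34;19;24m[48;2;31;16;23m🬎[38;2;36;49;85m[48;2;32;17;23m🬉[38;2;48;65;114m[48;2;45;60;106m▐[38;2;34;46;81m[48;2;48;64;113m🬀[38;2;39;52;92m[48;2;31;16;23m🬝[38;2;34;19;24m[48;2;31;16;23m🬎[38;2;34;19;24m[48;2;31;16;23m🬎[38;2;34;19;24m[48;2;31;16;23m🬎[0m
[38;2;27;14;20m[48;2;24;11;19m🬎[38;2;27;14;20m[48;2;24;11;19m🬎[38;2;27;14;20m[48;2;24;11;19m🬎[38;2;27;14;20m[48;2;24;11;19m🬎[38;2;44;59;104m[48;2;24;11;19m🬬[38;2;49;66;115m[48;2;46;62;108m▌[38;2;36;49;85m[48;2;25;12;19m🬄[38;2;27;14;20m[48;2;24;11;19m🬎[38;2;27;14;20m[48;2;24;11;19m🬎[38;2;27;14;20m[48;2;24;11;19m🬎[0m
[38;2;21;10;17m[48;2;18;7;15m🬂[38;2;21;10;17m[48;2;18;7;15m🬂[38;2;21;10;17m[48;2;18;7;15m🬂[38;2;21;10;17m[48;2;18;7;15m🬂[38;2;21;10;17m[48;2;18;7;15m🬂[38;2;21;10;17m[48;2;18;7;15m🬂[38;2;21;10;17m[48;2;18;7;15m🬂[38;2;21;10;17m[48;2;18;7;15m🬂[38;2;21;10;17m[48;2;18;7;15m🬂[38;2;21;10;17m[48;2;18;7;15m🬂[0m
</frame>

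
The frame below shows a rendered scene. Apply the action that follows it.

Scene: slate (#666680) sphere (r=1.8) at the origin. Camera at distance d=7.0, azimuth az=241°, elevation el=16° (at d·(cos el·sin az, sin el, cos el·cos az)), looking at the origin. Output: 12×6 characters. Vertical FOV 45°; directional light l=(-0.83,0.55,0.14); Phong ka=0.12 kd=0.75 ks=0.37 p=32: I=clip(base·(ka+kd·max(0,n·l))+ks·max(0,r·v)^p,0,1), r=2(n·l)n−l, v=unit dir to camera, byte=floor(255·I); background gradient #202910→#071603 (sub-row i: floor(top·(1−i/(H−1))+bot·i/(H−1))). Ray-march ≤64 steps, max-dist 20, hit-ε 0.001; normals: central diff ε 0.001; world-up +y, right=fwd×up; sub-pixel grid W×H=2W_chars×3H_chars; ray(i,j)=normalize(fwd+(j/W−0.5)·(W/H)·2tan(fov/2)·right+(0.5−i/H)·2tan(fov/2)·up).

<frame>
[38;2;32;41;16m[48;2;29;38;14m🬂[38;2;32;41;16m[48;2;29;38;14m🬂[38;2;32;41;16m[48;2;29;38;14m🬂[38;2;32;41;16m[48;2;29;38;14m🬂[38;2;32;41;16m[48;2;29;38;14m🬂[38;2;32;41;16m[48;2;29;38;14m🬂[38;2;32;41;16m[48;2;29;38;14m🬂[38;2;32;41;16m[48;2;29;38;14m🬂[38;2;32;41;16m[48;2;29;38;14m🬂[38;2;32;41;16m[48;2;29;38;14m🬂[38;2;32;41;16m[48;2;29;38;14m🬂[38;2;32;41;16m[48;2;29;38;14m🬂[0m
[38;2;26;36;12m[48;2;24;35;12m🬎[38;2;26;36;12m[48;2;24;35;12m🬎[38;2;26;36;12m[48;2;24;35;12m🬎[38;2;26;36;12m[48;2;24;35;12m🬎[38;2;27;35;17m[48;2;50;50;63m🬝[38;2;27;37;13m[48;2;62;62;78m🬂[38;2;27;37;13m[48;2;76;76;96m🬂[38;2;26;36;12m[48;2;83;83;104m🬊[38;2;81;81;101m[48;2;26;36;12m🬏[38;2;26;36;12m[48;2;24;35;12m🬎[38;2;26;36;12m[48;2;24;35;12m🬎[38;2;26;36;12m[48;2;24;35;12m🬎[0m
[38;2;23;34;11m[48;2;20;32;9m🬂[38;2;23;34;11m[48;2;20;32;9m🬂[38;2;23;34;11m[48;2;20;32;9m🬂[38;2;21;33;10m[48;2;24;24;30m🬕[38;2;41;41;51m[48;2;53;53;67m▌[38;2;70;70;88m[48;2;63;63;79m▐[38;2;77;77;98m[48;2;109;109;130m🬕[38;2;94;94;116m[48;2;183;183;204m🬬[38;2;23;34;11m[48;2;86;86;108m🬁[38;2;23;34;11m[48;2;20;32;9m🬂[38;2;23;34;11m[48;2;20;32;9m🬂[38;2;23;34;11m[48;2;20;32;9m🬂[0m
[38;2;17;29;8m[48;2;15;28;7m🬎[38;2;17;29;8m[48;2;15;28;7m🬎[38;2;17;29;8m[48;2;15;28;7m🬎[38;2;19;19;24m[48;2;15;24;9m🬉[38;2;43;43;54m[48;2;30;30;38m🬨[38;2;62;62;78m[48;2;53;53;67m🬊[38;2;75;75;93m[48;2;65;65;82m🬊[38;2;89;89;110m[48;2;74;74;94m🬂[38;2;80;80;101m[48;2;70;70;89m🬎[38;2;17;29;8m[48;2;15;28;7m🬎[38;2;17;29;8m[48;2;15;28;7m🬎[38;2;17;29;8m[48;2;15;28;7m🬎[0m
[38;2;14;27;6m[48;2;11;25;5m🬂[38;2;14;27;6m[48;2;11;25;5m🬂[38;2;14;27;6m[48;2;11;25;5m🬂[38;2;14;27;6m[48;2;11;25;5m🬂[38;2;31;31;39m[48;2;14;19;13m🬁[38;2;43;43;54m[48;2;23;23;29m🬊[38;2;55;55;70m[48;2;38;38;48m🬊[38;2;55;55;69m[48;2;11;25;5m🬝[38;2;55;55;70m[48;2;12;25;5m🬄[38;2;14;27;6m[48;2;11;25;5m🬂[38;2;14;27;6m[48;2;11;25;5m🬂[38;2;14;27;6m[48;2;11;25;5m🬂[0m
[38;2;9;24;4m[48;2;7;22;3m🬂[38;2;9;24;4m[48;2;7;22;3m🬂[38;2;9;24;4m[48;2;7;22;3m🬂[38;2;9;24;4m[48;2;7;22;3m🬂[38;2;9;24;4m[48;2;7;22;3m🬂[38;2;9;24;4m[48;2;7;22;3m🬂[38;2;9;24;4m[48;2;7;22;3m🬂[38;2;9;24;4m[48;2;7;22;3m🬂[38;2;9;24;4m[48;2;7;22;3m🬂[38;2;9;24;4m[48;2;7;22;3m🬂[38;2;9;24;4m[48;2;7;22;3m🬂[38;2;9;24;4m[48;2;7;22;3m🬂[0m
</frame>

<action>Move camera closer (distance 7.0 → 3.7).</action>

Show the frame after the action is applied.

<frame>
[38;2;32;41;16m[48;2;29;38;14m🬂[38;2;30;39;15m[48;2;39;39;49m🬕[38;2;40;40;50m[48;2;52;52;66m🬀[38;2;59;59;74m[48;2;63;63;79m▌[38;2;66;66;84m[48;2;69;69;87m▌[38;2;72;72;91m[48;2;75;75;94m▌[38;2;77;77;97m[48;2;79;79;99m▌[38;2;81;81;102m[48;2;83;83;104m▌[38;2;84;84;106m[48;2;86;86;108m🬕[38;2;86;86;108m[48;2;88;88;110m🬕[38;2;32;41;16m[48;2;86;86;108m🬁[38;2;32;41;16m[48;2;29;38;14m🬂[0m
[38;2;26;36;12m[48;2;26;26;33m🬕[38;2;38;38;49m[48;2;46;46;59m▌[38;2;52;52;65m[48;2;57;57;71m▌[38;2;64;64;80m[48;2;60;60;76m▐[38;2;69;69;87m[48;2;66;66;84m▐[38;2;74;74;93m[48;2;72;72;90m▐[38;2;77;77;97m[48;2;81;81;101m🬕[38;2;90;90;110m[48;2;130;130;151m🬝[38;2;90;90;111m[48;2;126;126;148m🬎[38;2;87;87;109m[48;2;92;92;114m🬬[38;2;88;88;111m[48;2;87;87;110m🬬[38;2;27;37;13m[48;2;86;86;109m🬁[0m
[38;2;32;32;40m[48;2;19;27;13m▐[38;2;46;46;58m[48;2;40;40;50m▐[38;2;55;55;69m[48;2;51;51;64m▐[38;2;62;62;78m[48;2;59;59;74m▐[38;2;66;66;84m[48;2;64;64;81m🬨[38;2;71;71;90m[48;2;69;69;87m🬨[38;2;83;83;102m[48;2;75;75;94m🬉[38;2;160;160;180m[48;2;106;106;126m🬉[38;2;184;184;205m[48;2;137;137;157m🬄[38;2;103;103;124m[48;2;88;88;109m🬄[38;2;86;86;108m[48;2;84;84;106m🬎[38;2;86;86;109m[48;2;85;85;106m🬎[0m
[38;2;28;28;35m[48;2;13;18;13m▐[38;2;42;42;53m[48;2;36;36;45m▐[38;2;51;51;65m[48;2;47;47;59m▐[38;2;58;58;72m[48;2;54;54;68m🬨[38;2;64;64;80m[48;2;61;61;76m🬊[38;2;68;68;86m[48;2;66;66;82m🬊[38;2;72;72;91m[48;2;70;70;88m🬊[38;2;87;87;107m[48;2;75;75;94m🬁[38;2;92;92;112m[48;2;78;78;97m🬂[38;2;84;84;104m[48;2;79;79;100m🬂[38;2;82;82;103m[48;2;80;80;100m🬎[38;2;82;82;103m[48;2;79;79;100m🬎[0m
[38;2;19;19;23m[48;2;12;22;8m🬉[38;2;34;34;43m[48;2;25;25;32m🬨[38;2;45;45;56m[48;2;39;39;49m🬨[38;2;53;53;66m[48;2;48;48;61m🬊[38;2;58;58;74m[48;2;55;55;69m🬊[38;2;63;63;80m[48;2;60;60;76m🬊[38;2;67;67;85m[48;2;64;64;81m🬊[38;2;71;71;89m[48;2;68;68;85m🬊[38;2;74;74;93m[48;2;71;71;89m🬊[38;2;76;76;96m[48;2;73;73;92m🬊[38;2;77;77;96m[48;2;73;73;92m🬎[38;2;75;75;94m[48;2;65;65;82m🬝[0m
[38;2;9;24;4m[48;2;7;22;3m🬂[38;2;23;23;29m[48;2;10;18;10m🬉[38;2;36;36;45m[48;2;27;27;33m🬊[38;2;45;45;56m[48;2;38;38;48m🬊[38;2;52;52;65m[48;2;46;46;58m🬊[38;2;57;57;71m[48;2;52;52;65m🬊[38;2;61;61;76m[48;2;56;56;71m🬊[38;2;64;64;81m[48;2;60;60;76m🬊[38;2;67;67;84m[48;2;62;62;78m🬊[38;2;69;69;86m[48;2;64;64;80m🬊[38;2;68;68;85m[48;2;58;58;73m🬎[38;2;67;67;85m[48;2;7;22;3m🬀[0m
</frame>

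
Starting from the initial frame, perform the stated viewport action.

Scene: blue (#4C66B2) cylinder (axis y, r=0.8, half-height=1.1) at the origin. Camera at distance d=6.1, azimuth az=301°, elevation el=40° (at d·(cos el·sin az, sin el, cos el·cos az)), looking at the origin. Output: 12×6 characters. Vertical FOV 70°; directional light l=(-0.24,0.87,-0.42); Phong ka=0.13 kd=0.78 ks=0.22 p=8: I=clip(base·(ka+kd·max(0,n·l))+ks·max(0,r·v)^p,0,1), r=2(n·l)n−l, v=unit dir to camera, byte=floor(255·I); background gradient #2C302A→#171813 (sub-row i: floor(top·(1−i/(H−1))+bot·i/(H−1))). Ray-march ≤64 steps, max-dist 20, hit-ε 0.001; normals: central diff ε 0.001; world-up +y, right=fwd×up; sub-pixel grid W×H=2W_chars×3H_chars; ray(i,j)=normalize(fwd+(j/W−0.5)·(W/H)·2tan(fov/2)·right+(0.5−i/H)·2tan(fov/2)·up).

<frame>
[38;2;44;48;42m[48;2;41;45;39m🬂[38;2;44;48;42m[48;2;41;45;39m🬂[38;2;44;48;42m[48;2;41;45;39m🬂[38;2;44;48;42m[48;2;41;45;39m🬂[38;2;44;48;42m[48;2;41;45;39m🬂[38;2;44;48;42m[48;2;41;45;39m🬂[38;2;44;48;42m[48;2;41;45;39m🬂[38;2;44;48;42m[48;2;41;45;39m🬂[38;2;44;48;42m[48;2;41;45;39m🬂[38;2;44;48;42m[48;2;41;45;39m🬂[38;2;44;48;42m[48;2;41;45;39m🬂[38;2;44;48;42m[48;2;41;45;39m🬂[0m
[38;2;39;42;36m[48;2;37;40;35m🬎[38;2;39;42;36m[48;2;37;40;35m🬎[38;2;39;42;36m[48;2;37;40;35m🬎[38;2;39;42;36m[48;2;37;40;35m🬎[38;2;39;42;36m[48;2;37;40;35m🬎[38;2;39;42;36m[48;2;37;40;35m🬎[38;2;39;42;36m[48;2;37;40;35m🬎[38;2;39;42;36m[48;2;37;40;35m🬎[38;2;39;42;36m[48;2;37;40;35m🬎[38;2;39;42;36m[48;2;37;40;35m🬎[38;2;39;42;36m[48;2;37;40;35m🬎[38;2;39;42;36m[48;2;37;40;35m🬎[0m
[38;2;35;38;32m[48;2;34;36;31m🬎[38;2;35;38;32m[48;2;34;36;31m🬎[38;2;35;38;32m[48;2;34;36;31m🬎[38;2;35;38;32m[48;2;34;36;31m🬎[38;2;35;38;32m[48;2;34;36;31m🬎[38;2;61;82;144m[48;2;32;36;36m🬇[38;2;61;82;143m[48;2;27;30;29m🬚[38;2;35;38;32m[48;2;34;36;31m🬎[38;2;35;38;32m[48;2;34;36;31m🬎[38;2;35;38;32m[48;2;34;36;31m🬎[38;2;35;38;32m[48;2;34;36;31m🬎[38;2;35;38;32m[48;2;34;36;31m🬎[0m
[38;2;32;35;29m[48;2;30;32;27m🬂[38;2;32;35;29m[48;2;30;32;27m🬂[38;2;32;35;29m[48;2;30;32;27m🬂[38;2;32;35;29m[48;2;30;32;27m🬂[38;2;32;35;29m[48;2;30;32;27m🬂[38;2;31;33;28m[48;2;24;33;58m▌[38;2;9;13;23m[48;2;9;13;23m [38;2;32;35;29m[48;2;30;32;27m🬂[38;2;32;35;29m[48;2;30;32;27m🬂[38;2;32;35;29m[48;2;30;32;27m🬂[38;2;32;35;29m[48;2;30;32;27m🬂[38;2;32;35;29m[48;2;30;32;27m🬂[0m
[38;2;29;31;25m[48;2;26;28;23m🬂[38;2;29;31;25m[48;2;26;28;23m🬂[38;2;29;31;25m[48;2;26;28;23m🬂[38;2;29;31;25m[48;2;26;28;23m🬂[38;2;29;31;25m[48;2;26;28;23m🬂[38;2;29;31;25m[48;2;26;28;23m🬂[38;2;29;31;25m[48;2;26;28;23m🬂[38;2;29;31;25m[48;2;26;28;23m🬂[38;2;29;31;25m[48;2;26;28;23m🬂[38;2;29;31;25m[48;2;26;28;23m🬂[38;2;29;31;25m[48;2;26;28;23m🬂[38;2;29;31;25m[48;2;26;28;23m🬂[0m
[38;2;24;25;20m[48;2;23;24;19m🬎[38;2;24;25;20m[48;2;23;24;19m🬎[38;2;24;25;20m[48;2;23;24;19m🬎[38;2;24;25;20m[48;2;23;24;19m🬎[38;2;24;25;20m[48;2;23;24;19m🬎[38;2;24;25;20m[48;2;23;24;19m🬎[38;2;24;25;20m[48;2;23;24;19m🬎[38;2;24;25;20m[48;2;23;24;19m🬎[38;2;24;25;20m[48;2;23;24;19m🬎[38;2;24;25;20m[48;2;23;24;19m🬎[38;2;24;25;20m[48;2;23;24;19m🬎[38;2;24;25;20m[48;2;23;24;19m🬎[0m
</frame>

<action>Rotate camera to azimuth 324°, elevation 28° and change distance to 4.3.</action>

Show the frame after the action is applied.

<frame>
[38;2;44;48;42m[48;2;41;45;39m🬂[38;2;44;48;42m[48;2;41;45;39m🬂[38;2;44;48;42m[48;2;41;45;39m🬂[38;2;44;48;42m[48;2;41;45;39m🬂[38;2;44;48;42m[48;2;41;45;39m🬂[38;2;44;48;42m[48;2;41;45;39m🬂[38;2;44;48;42m[48;2;41;45;39m🬂[38;2;44;48;42m[48;2;41;45;39m🬂[38;2;44;48;42m[48;2;41;45;39m🬂[38;2;44;48;42m[48;2;41;45;39m🬂[38;2;44;48;42m[48;2;41;45;39m🬂[38;2;44;48;42m[48;2;41;45;39m🬂[0m
[38;2;39;42;36m[48;2;37;40;35m🬎[38;2;39;42;36m[48;2;37;40;35m🬎[38;2;39;42;36m[48;2;37;40;35m🬎[38;2;39;42;36m[48;2;37;40;35m🬎[38;2;39;42;36m[48;2;37;40;35m🬎[38;2;39;42;36m[48;2;37;40;35m🬎[38;2;39;42;36m[48;2;37;40;35m🬎[38;2;39;42;36m[48;2;37;40;35m🬎[38;2;39;42;36m[48;2;37;40;35m🬎[38;2;39;42;36m[48;2;37;40;35m🬎[38;2;39;42;36m[48;2;37;40;35m🬎[38;2;39;42;36m[48;2;37;40;35m🬎[0m
[38;2;35;38;32m[48;2;34;36;31m🬎[38;2;35;38;32m[48;2;34;36;31m🬎[38;2;35;38;32m[48;2;34;36;31m🬎[38;2;35;38;32m[48;2;34;36;31m🬎[38;2;35;38;32m[48;2;34;36;31m🬎[38;2;61;82;144m[48;2;13;18;32m🬂[38;2;61;82;143m[48;2;9;13;23m🬂[38;2;61;82;143m[48;2;24;27;28m🬀[38;2;35;38;32m[48;2;34;36;31m🬎[38;2;35;38;32m[48;2;34;36;31m🬎[38;2;35;38;32m[48;2;34;36;31m🬎[38;2;35;38;32m[48;2;34;36;31m🬎[0m
[38;2;32;35;29m[48;2;30;32;27m🬂[38;2;32;35;29m[48;2;30;32;27m🬂[38;2;32;35;29m[48;2;30;32;27m🬂[38;2;32;35;29m[48;2;30;32;27m🬂[38;2;32;35;29m[48;2;30;32;27m🬂[38;2;9;13;23m[48;2;21;29;50m▐[38;2;9;13;23m[48;2;9;13;23m [38;2;9;13;23m[48;2;31;33;28m▌[38;2;32;35;29m[48;2;30;32;27m🬂[38;2;32;35;29m[48;2;30;32;27m🬂[38;2;32;35;29m[48;2;30;32;27m🬂[38;2;32;35;29m[48;2;30;32;27m🬂[0m
[38;2;29;31;25m[48;2;26;28;23m🬂[38;2;29;31;25m[48;2;26;28;23m🬂[38;2;29;31;25m[48;2;26;28;23m🬂[38;2;29;31;25m[48;2;26;28;23m🬂[38;2;29;31;25m[48;2;26;28;23m🬂[38;2;25;34;60m[48;2;19;22;23m🬀[38;2;9;13;23m[48;2;26;28;23m🬎[38;2;9;13;23m[48;2;27;29;23m🬀[38;2;29;31;25m[48;2;26;28;23m🬂[38;2;29;31;25m[48;2;26;28;23m🬂[38;2;29;31;25m[48;2;26;28;23m🬂[38;2;29;31;25m[48;2;26;28;23m🬂[0m
[38;2;24;25;20m[48;2;23;24;19m🬎[38;2;24;25;20m[48;2;23;24;19m🬎[38;2;24;25;20m[48;2;23;24;19m🬎[38;2;24;25;20m[48;2;23;24;19m🬎[38;2;24;25;20m[48;2;23;24;19m🬎[38;2;24;25;20m[48;2;23;24;19m🬎[38;2;24;25;20m[48;2;23;24;19m🬎[38;2;24;25;20m[48;2;23;24;19m🬎[38;2;24;25;20m[48;2;23;24;19m🬎[38;2;24;25;20m[48;2;23;24;19m🬎[38;2;24;25;20m[48;2;23;24;19m🬎[38;2;24;25;20m[48;2;23;24;19m🬎[0m
</frame>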